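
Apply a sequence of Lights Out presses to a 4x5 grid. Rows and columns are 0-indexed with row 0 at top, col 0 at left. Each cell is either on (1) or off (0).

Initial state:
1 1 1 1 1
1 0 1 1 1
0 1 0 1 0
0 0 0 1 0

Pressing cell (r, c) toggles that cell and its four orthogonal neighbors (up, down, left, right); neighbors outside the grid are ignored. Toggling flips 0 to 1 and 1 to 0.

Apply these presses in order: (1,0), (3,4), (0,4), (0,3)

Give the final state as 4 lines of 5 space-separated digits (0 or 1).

Answer: 0 1 0 1 1
0 1 1 0 0
1 1 0 1 1
0 0 0 0 1

Derivation:
After press 1 at (1,0):
0 1 1 1 1
0 1 1 1 1
1 1 0 1 0
0 0 0 1 0

After press 2 at (3,4):
0 1 1 1 1
0 1 1 1 1
1 1 0 1 1
0 0 0 0 1

After press 3 at (0,4):
0 1 1 0 0
0 1 1 1 0
1 1 0 1 1
0 0 0 0 1

After press 4 at (0,3):
0 1 0 1 1
0 1 1 0 0
1 1 0 1 1
0 0 0 0 1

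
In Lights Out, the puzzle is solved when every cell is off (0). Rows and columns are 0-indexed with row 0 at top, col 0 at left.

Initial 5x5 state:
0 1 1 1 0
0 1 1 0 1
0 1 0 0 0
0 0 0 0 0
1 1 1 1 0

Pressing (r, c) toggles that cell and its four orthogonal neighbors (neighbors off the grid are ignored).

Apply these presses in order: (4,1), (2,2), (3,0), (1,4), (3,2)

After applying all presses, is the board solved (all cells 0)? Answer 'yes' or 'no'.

After press 1 at (4,1):
0 1 1 1 0
0 1 1 0 1
0 1 0 0 0
0 1 0 0 0
0 0 0 1 0

After press 2 at (2,2):
0 1 1 1 0
0 1 0 0 1
0 0 1 1 0
0 1 1 0 0
0 0 0 1 0

After press 3 at (3,0):
0 1 1 1 0
0 1 0 0 1
1 0 1 1 0
1 0 1 0 0
1 0 0 1 0

After press 4 at (1,4):
0 1 1 1 1
0 1 0 1 0
1 0 1 1 1
1 0 1 0 0
1 0 0 1 0

After press 5 at (3,2):
0 1 1 1 1
0 1 0 1 0
1 0 0 1 1
1 1 0 1 0
1 0 1 1 0

Lights still on: 15

Answer: no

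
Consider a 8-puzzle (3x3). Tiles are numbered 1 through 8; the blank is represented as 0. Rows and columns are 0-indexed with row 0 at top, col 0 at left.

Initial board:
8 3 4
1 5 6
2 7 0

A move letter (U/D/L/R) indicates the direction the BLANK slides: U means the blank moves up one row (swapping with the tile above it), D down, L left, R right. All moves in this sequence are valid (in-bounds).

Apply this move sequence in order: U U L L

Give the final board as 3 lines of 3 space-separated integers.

Answer: 0 8 3
1 5 4
2 7 6

Derivation:
After move 1 (U):
8 3 4
1 5 0
2 7 6

After move 2 (U):
8 3 0
1 5 4
2 7 6

After move 3 (L):
8 0 3
1 5 4
2 7 6

After move 4 (L):
0 8 3
1 5 4
2 7 6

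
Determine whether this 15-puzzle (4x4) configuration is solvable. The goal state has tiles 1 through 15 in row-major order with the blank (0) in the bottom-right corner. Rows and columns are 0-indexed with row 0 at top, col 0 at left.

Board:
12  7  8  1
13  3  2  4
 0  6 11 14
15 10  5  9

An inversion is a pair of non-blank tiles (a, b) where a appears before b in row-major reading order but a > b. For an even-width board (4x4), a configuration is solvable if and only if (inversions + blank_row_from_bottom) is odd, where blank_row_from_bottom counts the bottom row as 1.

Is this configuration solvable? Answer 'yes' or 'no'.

Answer: no

Derivation:
Inversions: 44
Blank is in row 2 (0-indexed from top), which is row 2 counting from the bottom (bottom = 1).
44 + 2 = 46, which is even, so the puzzle is not solvable.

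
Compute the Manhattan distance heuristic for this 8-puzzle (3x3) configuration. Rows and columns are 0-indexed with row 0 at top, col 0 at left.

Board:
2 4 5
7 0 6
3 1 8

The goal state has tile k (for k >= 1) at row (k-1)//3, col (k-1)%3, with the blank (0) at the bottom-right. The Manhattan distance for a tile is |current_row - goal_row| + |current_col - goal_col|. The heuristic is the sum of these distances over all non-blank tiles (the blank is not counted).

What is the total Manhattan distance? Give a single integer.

Tile 2: at (0,0), goal (0,1), distance |0-0|+|0-1| = 1
Tile 4: at (0,1), goal (1,0), distance |0-1|+|1-0| = 2
Tile 5: at (0,2), goal (1,1), distance |0-1|+|2-1| = 2
Tile 7: at (1,0), goal (2,0), distance |1-2|+|0-0| = 1
Tile 6: at (1,2), goal (1,2), distance |1-1|+|2-2| = 0
Tile 3: at (2,0), goal (0,2), distance |2-0|+|0-2| = 4
Tile 1: at (2,1), goal (0,0), distance |2-0|+|1-0| = 3
Tile 8: at (2,2), goal (2,1), distance |2-2|+|2-1| = 1
Sum: 1 + 2 + 2 + 1 + 0 + 4 + 3 + 1 = 14

Answer: 14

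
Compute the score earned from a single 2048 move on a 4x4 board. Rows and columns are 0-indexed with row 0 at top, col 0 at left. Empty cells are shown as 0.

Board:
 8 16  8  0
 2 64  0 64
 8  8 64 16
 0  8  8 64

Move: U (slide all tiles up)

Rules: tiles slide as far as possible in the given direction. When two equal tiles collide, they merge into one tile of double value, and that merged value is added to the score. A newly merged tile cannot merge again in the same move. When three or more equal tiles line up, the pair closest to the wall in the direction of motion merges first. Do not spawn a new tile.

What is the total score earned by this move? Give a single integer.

Answer: 16

Derivation:
Slide up:
col 0: [8, 2, 8, 0] -> [8, 2, 8, 0]  score +0 (running 0)
col 1: [16, 64, 8, 8] -> [16, 64, 16, 0]  score +16 (running 16)
col 2: [8, 0, 64, 8] -> [8, 64, 8, 0]  score +0 (running 16)
col 3: [0, 64, 16, 64] -> [64, 16, 64, 0]  score +0 (running 16)
Board after move:
 8 16  8 64
 2 64 64 16
 8 16  8 64
 0  0  0  0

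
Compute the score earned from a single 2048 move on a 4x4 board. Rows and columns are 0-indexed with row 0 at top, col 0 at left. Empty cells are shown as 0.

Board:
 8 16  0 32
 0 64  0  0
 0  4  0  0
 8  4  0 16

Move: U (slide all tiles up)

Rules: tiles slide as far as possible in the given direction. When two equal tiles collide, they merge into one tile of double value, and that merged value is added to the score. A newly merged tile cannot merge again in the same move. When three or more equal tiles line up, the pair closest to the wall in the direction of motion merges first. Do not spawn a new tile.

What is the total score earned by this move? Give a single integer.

Answer: 24

Derivation:
Slide up:
col 0: [8, 0, 0, 8] -> [16, 0, 0, 0]  score +16 (running 16)
col 1: [16, 64, 4, 4] -> [16, 64, 8, 0]  score +8 (running 24)
col 2: [0, 0, 0, 0] -> [0, 0, 0, 0]  score +0 (running 24)
col 3: [32, 0, 0, 16] -> [32, 16, 0, 0]  score +0 (running 24)
Board after move:
16 16  0 32
 0 64  0 16
 0  8  0  0
 0  0  0  0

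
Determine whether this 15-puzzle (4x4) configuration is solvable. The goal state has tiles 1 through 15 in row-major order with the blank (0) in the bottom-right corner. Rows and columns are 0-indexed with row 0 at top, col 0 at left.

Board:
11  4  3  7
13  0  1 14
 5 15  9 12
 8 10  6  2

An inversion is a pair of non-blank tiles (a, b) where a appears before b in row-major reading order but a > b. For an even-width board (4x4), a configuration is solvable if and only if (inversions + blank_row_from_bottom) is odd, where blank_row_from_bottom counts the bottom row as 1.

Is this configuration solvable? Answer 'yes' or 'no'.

Inversions: 53
Blank is in row 1 (0-indexed from top), which is row 3 counting from the bottom (bottom = 1).
53 + 3 = 56, which is even, so the puzzle is not solvable.

Answer: no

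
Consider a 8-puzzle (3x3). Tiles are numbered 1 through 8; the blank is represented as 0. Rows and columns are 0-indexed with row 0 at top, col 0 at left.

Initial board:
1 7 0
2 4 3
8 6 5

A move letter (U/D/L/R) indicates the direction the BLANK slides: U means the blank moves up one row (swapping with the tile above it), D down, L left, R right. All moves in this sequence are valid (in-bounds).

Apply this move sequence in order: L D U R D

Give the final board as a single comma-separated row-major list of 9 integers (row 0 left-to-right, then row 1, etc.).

After move 1 (L):
1 0 7
2 4 3
8 6 5

After move 2 (D):
1 4 7
2 0 3
8 6 5

After move 3 (U):
1 0 7
2 4 3
8 6 5

After move 4 (R):
1 7 0
2 4 3
8 6 5

After move 5 (D):
1 7 3
2 4 0
8 6 5

Answer: 1, 7, 3, 2, 4, 0, 8, 6, 5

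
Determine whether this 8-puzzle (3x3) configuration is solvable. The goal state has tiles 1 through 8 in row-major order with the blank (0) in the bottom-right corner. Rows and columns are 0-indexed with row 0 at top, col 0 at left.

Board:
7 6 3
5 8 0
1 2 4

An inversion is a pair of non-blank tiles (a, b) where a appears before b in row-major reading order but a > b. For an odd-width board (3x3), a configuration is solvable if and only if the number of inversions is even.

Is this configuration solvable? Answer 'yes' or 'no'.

Answer: no

Derivation:
Inversions (pairs i<j in row-major order where tile[i] > tile[j] > 0): 19
19 is odd, so the puzzle is not solvable.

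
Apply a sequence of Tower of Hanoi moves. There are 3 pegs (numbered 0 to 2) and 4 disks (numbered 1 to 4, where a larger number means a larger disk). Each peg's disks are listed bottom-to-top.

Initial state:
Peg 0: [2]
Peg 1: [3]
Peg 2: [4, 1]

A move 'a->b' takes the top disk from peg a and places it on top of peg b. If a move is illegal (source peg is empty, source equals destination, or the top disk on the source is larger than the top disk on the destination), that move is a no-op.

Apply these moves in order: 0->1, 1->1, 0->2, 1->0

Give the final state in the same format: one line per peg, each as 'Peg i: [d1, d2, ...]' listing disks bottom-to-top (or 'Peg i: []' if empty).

After move 1 (0->1):
Peg 0: []
Peg 1: [3, 2]
Peg 2: [4, 1]

After move 2 (1->1):
Peg 0: []
Peg 1: [3, 2]
Peg 2: [4, 1]

After move 3 (0->2):
Peg 0: []
Peg 1: [3, 2]
Peg 2: [4, 1]

After move 4 (1->0):
Peg 0: [2]
Peg 1: [3]
Peg 2: [4, 1]

Answer: Peg 0: [2]
Peg 1: [3]
Peg 2: [4, 1]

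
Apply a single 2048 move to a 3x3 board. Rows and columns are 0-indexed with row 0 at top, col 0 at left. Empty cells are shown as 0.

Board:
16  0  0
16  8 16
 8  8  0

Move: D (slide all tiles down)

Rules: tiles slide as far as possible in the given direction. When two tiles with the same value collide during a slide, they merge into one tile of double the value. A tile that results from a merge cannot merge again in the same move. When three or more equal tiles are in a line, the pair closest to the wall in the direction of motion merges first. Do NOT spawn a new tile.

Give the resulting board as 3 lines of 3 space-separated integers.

Slide down:
col 0: [16, 16, 8] -> [0, 32, 8]
col 1: [0, 8, 8] -> [0, 0, 16]
col 2: [0, 16, 0] -> [0, 0, 16]

Answer:  0  0  0
32  0  0
 8 16 16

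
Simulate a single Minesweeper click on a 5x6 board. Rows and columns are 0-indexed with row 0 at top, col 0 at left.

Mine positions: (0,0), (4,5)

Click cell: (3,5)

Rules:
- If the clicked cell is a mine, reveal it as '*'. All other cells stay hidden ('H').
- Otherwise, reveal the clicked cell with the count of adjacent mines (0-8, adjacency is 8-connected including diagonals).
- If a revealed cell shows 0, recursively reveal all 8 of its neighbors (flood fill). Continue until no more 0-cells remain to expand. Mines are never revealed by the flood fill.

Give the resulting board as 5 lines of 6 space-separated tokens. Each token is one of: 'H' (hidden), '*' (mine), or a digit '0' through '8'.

H H H H H H
H H H H H H
H H H H H H
H H H H H 1
H H H H H H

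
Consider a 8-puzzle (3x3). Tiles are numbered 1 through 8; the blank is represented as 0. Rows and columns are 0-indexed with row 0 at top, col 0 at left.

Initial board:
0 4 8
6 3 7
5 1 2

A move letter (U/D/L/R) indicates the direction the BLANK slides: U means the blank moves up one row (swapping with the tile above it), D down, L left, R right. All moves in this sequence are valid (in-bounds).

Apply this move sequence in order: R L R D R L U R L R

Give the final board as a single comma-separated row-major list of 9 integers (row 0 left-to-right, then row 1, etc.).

After move 1 (R):
4 0 8
6 3 7
5 1 2

After move 2 (L):
0 4 8
6 3 7
5 1 2

After move 3 (R):
4 0 8
6 3 7
5 1 2

After move 4 (D):
4 3 8
6 0 7
5 1 2

After move 5 (R):
4 3 8
6 7 0
5 1 2

After move 6 (L):
4 3 8
6 0 7
5 1 2

After move 7 (U):
4 0 8
6 3 7
5 1 2

After move 8 (R):
4 8 0
6 3 7
5 1 2

After move 9 (L):
4 0 8
6 3 7
5 1 2

After move 10 (R):
4 8 0
6 3 7
5 1 2

Answer: 4, 8, 0, 6, 3, 7, 5, 1, 2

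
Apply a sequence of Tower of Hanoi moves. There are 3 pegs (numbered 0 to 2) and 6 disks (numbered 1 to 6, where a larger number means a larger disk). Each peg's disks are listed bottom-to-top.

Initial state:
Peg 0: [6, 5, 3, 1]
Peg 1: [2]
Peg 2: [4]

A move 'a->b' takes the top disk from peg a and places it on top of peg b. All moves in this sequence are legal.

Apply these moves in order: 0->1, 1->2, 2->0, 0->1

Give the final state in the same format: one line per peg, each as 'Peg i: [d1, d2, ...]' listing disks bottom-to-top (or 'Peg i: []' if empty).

After move 1 (0->1):
Peg 0: [6, 5, 3]
Peg 1: [2, 1]
Peg 2: [4]

After move 2 (1->2):
Peg 0: [6, 5, 3]
Peg 1: [2]
Peg 2: [4, 1]

After move 3 (2->0):
Peg 0: [6, 5, 3, 1]
Peg 1: [2]
Peg 2: [4]

After move 4 (0->1):
Peg 0: [6, 5, 3]
Peg 1: [2, 1]
Peg 2: [4]

Answer: Peg 0: [6, 5, 3]
Peg 1: [2, 1]
Peg 2: [4]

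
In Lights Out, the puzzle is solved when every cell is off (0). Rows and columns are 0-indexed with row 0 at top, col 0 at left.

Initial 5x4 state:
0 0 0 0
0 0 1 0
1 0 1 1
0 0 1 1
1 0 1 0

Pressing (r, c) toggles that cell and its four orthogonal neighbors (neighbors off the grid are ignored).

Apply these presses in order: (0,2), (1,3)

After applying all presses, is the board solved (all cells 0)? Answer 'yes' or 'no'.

Answer: no

Derivation:
After press 1 at (0,2):
0 1 1 1
0 0 0 0
1 0 1 1
0 0 1 1
1 0 1 0

After press 2 at (1,3):
0 1 1 0
0 0 1 1
1 0 1 0
0 0 1 1
1 0 1 0

Lights still on: 10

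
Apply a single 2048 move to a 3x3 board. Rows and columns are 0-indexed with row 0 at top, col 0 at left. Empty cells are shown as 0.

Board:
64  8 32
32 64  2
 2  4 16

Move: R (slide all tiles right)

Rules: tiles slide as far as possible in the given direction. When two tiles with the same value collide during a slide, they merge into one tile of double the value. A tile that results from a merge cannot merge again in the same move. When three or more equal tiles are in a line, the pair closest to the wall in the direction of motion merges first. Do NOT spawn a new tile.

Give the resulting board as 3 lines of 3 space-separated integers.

Slide right:
row 0: [64, 8, 32] -> [64, 8, 32]
row 1: [32, 64, 2] -> [32, 64, 2]
row 2: [2, 4, 16] -> [2, 4, 16]

Answer: 64  8 32
32 64  2
 2  4 16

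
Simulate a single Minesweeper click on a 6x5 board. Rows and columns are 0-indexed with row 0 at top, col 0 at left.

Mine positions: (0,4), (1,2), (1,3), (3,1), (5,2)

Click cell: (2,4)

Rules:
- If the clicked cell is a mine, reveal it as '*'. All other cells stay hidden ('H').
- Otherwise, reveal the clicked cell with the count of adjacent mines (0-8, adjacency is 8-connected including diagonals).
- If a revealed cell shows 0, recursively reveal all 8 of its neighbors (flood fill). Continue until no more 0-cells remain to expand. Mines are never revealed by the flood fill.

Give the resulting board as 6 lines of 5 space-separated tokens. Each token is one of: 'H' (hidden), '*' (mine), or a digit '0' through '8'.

H H H H H
H H H H H
H H H H 1
H H H H H
H H H H H
H H H H H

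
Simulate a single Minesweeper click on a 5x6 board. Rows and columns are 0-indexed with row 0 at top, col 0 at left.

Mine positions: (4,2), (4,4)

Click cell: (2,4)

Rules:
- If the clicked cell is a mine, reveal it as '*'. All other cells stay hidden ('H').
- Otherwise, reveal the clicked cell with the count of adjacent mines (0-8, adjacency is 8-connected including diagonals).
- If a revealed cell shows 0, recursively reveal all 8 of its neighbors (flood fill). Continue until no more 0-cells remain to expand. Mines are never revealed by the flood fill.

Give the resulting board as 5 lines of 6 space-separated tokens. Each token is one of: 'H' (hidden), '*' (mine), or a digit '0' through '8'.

0 0 0 0 0 0
0 0 0 0 0 0
0 0 0 0 0 0
0 1 1 2 1 1
0 1 H H H H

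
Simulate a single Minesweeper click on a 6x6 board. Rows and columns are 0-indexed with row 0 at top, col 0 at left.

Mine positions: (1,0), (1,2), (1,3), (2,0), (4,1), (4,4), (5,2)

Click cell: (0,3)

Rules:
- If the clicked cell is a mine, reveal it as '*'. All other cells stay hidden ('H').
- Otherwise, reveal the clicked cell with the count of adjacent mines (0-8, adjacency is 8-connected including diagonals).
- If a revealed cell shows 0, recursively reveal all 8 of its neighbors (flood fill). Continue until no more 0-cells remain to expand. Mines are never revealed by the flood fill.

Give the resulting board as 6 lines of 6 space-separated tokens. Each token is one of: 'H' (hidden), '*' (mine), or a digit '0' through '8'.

H H H 2 H H
H H H H H H
H H H H H H
H H H H H H
H H H H H H
H H H H H H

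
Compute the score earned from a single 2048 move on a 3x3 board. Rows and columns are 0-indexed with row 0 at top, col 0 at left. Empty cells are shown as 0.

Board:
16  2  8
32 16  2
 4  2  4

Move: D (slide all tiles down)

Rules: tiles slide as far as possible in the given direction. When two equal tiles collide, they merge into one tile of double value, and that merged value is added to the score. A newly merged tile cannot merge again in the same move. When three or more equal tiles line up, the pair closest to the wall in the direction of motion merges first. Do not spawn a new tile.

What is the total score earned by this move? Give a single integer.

Slide down:
col 0: [16, 32, 4] -> [16, 32, 4]  score +0 (running 0)
col 1: [2, 16, 2] -> [2, 16, 2]  score +0 (running 0)
col 2: [8, 2, 4] -> [8, 2, 4]  score +0 (running 0)
Board after move:
16  2  8
32 16  2
 4  2  4

Answer: 0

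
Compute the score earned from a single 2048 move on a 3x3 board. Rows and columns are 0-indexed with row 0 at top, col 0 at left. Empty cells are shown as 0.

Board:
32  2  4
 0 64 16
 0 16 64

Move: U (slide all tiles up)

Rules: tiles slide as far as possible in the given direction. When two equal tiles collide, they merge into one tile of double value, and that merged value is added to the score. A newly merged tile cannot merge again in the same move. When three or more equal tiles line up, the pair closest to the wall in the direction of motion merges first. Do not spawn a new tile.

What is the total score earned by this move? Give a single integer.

Answer: 0

Derivation:
Slide up:
col 0: [32, 0, 0] -> [32, 0, 0]  score +0 (running 0)
col 1: [2, 64, 16] -> [2, 64, 16]  score +0 (running 0)
col 2: [4, 16, 64] -> [4, 16, 64]  score +0 (running 0)
Board after move:
32  2  4
 0 64 16
 0 16 64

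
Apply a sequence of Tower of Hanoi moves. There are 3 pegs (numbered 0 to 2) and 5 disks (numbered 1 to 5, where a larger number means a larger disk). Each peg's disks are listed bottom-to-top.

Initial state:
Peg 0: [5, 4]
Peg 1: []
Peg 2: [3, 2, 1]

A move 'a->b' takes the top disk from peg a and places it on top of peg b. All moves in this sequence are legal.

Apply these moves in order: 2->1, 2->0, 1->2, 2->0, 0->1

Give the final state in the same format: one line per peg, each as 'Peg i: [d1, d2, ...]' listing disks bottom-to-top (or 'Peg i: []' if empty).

Answer: Peg 0: [5, 4, 2]
Peg 1: [1]
Peg 2: [3]

Derivation:
After move 1 (2->1):
Peg 0: [5, 4]
Peg 1: [1]
Peg 2: [3, 2]

After move 2 (2->0):
Peg 0: [5, 4, 2]
Peg 1: [1]
Peg 2: [3]

After move 3 (1->2):
Peg 0: [5, 4, 2]
Peg 1: []
Peg 2: [3, 1]

After move 4 (2->0):
Peg 0: [5, 4, 2, 1]
Peg 1: []
Peg 2: [3]

After move 5 (0->1):
Peg 0: [5, 4, 2]
Peg 1: [1]
Peg 2: [3]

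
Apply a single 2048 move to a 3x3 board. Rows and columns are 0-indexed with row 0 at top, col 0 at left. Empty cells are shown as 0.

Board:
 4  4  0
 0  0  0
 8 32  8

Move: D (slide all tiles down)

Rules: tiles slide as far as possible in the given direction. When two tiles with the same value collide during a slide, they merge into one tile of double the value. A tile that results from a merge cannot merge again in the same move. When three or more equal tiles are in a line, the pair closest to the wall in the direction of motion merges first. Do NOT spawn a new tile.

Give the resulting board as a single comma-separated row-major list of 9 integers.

Slide down:
col 0: [4, 0, 8] -> [0, 4, 8]
col 1: [4, 0, 32] -> [0, 4, 32]
col 2: [0, 0, 8] -> [0, 0, 8]

Answer: 0, 0, 0, 4, 4, 0, 8, 32, 8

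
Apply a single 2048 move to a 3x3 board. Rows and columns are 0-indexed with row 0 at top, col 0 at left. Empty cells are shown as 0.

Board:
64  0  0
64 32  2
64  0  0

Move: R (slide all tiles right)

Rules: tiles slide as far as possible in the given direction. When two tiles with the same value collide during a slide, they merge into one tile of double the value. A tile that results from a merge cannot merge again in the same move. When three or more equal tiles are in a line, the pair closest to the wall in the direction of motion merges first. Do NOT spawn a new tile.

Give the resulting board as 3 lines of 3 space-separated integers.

Answer:  0  0 64
64 32  2
 0  0 64

Derivation:
Slide right:
row 0: [64, 0, 0] -> [0, 0, 64]
row 1: [64, 32, 2] -> [64, 32, 2]
row 2: [64, 0, 0] -> [0, 0, 64]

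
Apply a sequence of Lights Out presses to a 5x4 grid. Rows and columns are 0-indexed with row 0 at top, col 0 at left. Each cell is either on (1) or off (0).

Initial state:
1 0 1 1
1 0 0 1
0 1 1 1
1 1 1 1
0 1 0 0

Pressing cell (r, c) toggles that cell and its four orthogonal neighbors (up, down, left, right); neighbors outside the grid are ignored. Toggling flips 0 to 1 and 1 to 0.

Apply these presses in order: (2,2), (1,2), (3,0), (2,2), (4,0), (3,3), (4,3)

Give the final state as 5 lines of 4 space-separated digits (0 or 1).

After press 1 at (2,2):
1 0 1 1
1 0 1 1
0 0 0 0
1 1 0 1
0 1 0 0

After press 2 at (1,2):
1 0 0 1
1 1 0 0
0 0 1 0
1 1 0 1
0 1 0 0

After press 3 at (3,0):
1 0 0 1
1 1 0 0
1 0 1 0
0 0 0 1
1 1 0 0

After press 4 at (2,2):
1 0 0 1
1 1 1 0
1 1 0 1
0 0 1 1
1 1 0 0

After press 5 at (4,0):
1 0 0 1
1 1 1 0
1 1 0 1
1 0 1 1
0 0 0 0

After press 6 at (3,3):
1 0 0 1
1 1 1 0
1 1 0 0
1 0 0 0
0 0 0 1

After press 7 at (4,3):
1 0 0 1
1 1 1 0
1 1 0 0
1 0 0 1
0 0 1 0

Answer: 1 0 0 1
1 1 1 0
1 1 0 0
1 0 0 1
0 0 1 0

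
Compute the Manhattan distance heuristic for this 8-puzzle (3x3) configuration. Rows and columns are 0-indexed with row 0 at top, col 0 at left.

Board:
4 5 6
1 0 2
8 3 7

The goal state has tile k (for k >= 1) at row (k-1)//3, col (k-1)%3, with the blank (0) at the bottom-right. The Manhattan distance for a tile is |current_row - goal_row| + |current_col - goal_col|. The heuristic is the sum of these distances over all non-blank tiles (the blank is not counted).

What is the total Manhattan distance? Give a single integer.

Tile 4: at (0,0), goal (1,0), distance |0-1|+|0-0| = 1
Tile 5: at (0,1), goal (1,1), distance |0-1|+|1-1| = 1
Tile 6: at (0,2), goal (1,2), distance |0-1|+|2-2| = 1
Tile 1: at (1,0), goal (0,0), distance |1-0|+|0-0| = 1
Tile 2: at (1,2), goal (0,1), distance |1-0|+|2-1| = 2
Tile 8: at (2,0), goal (2,1), distance |2-2|+|0-1| = 1
Tile 3: at (2,1), goal (0,2), distance |2-0|+|1-2| = 3
Tile 7: at (2,2), goal (2,0), distance |2-2|+|2-0| = 2
Sum: 1 + 1 + 1 + 1 + 2 + 1 + 3 + 2 = 12

Answer: 12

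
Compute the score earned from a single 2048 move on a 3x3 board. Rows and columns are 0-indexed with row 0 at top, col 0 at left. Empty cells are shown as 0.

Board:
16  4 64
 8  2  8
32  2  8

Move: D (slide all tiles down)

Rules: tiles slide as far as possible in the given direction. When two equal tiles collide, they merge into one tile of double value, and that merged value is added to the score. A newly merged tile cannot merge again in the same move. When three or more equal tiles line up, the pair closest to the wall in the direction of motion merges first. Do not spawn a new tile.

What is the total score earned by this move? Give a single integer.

Answer: 20

Derivation:
Slide down:
col 0: [16, 8, 32] -> [16, 8, 32]  score +0 (running 0)
col 1: [4, 2, 2] -> [0, 4, 4]  score +4 (running 4)
col 2: [64, 8, 8] -> [0, 64, 16]  score +16 (running 20)
Board after move:
16  0  0
 8  4 64
32  4 16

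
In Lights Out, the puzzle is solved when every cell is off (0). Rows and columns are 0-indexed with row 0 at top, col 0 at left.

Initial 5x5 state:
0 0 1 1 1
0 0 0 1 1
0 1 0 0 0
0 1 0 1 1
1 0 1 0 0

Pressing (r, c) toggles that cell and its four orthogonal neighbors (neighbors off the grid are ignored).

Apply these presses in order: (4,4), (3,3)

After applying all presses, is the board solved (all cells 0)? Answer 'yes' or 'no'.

Answer: no

Derivation:
After press 1 at (4,4):
0 0 1 1 1
0 0 0 1 1
0 1 0 0 0
0 1 0 1 0
1 0 1 1 1

After press 2 at (3,3):
0 0 1 1 1
0 0 0 1 1
0 1 0 1 0
0 1 1 0 1
1 0 1 0 1

Lights still on: 13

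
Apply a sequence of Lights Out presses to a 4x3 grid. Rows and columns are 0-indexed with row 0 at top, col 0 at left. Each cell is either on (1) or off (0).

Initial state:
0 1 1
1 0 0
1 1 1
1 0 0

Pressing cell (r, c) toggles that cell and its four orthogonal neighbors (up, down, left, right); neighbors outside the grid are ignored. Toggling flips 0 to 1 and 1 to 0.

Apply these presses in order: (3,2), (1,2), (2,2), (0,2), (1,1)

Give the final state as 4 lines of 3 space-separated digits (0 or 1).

After press 1 at (3,2):
0 1 1
1 0 0
1 1 0
1 1 1

After press 2 at (1,2):
0 1 0
1 1 1
1 1 1
1 1 1

After press 3 at (2,2):
0 1 0
1 1 0
1 0 0
1 1 0

After press 4 at (0,2):
0 0 1
1 1 1
1 0 0
1 1 0

After press 5 at (1,1):
0 1 1
0 0 0
1 1 0
1 1 0

Answer: 0 1 1
0 0 0
1 1 0
1 1 0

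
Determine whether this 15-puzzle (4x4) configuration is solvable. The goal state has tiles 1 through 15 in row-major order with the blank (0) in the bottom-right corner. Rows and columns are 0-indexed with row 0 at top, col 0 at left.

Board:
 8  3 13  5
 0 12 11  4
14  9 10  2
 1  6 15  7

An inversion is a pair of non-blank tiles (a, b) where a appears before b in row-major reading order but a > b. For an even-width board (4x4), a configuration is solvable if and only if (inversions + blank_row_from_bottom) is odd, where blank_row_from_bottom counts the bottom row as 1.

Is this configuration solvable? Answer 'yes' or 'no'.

Inversions: 55
Blank is in row 1 (0-indexed from top), which is row 3 counting from the bottom (bottom = 1).
55 + 3 = 58, which is even, so the puzzle is not solvable.

Answer: no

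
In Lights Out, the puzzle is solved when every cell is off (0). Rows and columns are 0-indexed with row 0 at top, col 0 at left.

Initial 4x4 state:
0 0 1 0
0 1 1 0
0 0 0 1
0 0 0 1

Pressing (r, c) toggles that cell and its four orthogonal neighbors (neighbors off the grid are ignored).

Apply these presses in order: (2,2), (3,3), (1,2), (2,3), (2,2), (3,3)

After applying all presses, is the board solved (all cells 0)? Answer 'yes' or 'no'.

After press 1 at (2,2):
0 0 1 0
0 1 0 0
0 1 1 0
0 0 1 1

After press 2 at (3,3):
0 0 1 0
0 1 0 0
0 1 1 1
0 0 0 0

After press 3 at (1,2):
0 0 0 0
0 0 1 1
0 1 0 1
0 0 0 0

After press 4 at (2,3):
0 0 0 0
0 0 1 0
0 1 1 0
0 0 0 1

After press 5 at (2,2):
0 0 0 0
0 0 0 0
0 0 0 1
0 0 1 1

After press 6 at (3,3):
0 0 0 0
0 0 0 0
0 0 0 0
0 0 0 0

Lights still on: 0

Answer: yes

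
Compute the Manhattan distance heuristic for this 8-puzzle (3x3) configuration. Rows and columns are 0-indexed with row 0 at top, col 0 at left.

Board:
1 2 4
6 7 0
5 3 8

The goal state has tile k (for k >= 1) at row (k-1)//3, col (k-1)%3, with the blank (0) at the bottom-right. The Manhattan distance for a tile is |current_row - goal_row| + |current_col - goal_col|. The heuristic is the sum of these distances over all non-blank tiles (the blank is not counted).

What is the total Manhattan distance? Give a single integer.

Answer: 13

Derivation:
Tile 1: at (0,0), goal (0,0), distance |0-0|+|0-0| = 0
Tile 2: at (0,1), goal (0,1), distance |0-0|+|1-1| = 0
Tile 4: at (0,2), goal (1,0), distance |0-1|+|2-0| = 3
Tile 6: at (1,0), goal (1,2), distance |1-1|+|0-2| = 2
Tile 7: at (1,1), goal (2,0), distance |1-2|+|1-0| = 2
Tile 5: at (2,0), goal (1,1), distance |2-1|+|0-1| = 2
Tile 3: at (2,1), goal (0,2), distance |2-0|+|1-2| = 3
Tile 8: at (2,2), goal (2,1), distance |2-2|+|2-1| = 1
Sum: 0 + 0 + 3 + 2 + 2 + 2 + 3 + 1 = 13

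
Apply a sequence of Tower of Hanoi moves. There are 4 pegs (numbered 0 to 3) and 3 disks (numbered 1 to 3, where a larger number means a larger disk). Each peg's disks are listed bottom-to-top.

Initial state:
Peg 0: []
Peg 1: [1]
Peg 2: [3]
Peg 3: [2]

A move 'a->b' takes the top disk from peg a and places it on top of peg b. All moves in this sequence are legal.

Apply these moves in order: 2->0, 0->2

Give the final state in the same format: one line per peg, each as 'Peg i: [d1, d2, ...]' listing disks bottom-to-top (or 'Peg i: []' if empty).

After move 1 (2->0):
Peg 0: [3]
Peg 1: [1]
Peg 2: []
Peg 3: [2]

After move 2 (0->2):
Peg 0: []
Peg 1: [1]
Peg 2: [3]
Peg 3: [2]

Answer: Peg 0: []
Peg 1: [1]
Peg 2: [3]
Peg 3: [2]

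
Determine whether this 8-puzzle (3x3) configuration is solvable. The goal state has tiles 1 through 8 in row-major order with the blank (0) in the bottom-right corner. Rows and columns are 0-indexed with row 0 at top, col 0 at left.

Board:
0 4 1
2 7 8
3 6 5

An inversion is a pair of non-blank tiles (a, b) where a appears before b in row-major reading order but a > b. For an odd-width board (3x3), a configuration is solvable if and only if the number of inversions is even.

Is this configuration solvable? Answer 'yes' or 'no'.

Inversions (pairs i<j in row-major order where tile[i] > tile[j] > 0): 10
10 is even, so the puzzle is solvable.

Answer: yes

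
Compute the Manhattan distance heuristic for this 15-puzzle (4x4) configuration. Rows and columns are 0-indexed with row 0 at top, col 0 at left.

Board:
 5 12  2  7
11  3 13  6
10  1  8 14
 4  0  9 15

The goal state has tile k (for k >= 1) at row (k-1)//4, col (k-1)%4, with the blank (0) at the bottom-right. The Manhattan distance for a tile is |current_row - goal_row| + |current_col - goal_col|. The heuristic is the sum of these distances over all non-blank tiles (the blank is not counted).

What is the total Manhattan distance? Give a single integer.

Tile 5: (0,0)->(1,0) = 1
Tile 12: (0,1)->(2,3) = 4
Tile 2: (0,2)->(0,1) = 1
Tile 7: (0,3)->(1,2) = 2
Tile 11: (1,0)->(2,2) = 3
Tile 3: (1,1)->(0,2) = 2
Tile 13: (1,2)->(3,0) = 4
Tile 6: (1,3)->(1,1) = 2
Tile 10: (2,0)->(2,1) = 1
Tile 1: (2,1)->(0,0) = 3
Tile 8: (2,2)->(1,3) = 2
Tile 14: (2,3)->(3,1) = 3
Tile 4: (3,0)->(0,3) = 6
Tile 9: (3,2)->(2,0) = 3
Tile 15: (3,3)->(3,2) = 1
Sum: 1 + 4 + 1 + 2 + 3 + 2 + 4 + 2 + 1 + 3 + 2 + 3 + 6 + 3 + 1 = 38

Answer: 38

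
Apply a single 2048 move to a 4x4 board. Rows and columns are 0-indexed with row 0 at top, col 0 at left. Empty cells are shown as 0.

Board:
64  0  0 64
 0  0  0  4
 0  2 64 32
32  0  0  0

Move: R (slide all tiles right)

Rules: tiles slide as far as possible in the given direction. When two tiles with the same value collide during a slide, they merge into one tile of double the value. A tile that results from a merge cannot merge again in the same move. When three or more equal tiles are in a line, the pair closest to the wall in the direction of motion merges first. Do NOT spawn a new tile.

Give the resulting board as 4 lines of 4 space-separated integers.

Slide right:
row 0: [64, 0, 0, 64] -> [0, 0, 0, 128]
row 1: [0, 0, 0, 4] -> [0, 0, 0, 4]
row 2: [0, 2, 64, 32] -> [0, 2, 64, 32]
row 3: [32, 0, 0, 0] -> [0, 0, 0, 32]

Answer:   0   0   0 128
  0   0   0   4
  0   2  64  32
  0   0   0  32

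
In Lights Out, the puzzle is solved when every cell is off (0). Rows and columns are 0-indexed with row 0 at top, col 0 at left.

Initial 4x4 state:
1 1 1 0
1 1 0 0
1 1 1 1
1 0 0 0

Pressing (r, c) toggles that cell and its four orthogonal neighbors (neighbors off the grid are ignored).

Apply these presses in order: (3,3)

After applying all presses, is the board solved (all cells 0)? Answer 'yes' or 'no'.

After press 1 at (3,3):
1 1 1 0
1 1 0 0
1 1 1 0
1 0 1 1

Lights still on: 11

Answer: no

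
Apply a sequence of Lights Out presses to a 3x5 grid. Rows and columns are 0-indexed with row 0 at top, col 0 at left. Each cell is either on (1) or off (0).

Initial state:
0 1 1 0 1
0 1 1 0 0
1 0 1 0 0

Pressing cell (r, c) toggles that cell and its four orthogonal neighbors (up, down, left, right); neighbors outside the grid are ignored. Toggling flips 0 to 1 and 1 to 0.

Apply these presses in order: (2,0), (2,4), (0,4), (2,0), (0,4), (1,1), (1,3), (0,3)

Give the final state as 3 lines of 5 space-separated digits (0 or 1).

After press 1 at (2,0):
0 1 1 0 1
1 1 1 0 0
0 1 1 0 0

After press 2 at (2,4):
0 1 1 0 1
1 1 1 0 1
0 1 1 1 1

After press 3 at (0,4):
0 1 1 1 0
1 1 1 0 0
0 1 1 1 1

After press 4 at (2,0):
0 1 1 1 0
0 1 1 0 0
1 0 1 1 1

After press 5 at (0,4):
0 1 1 0 1
0 1 1 0 1
1 0 1 1 1

After press 6 at (1,1):
0 0 1 0 1
1 0 0 0 1
1 1 1 1 1

After press 7 at (1,3):
0 0 1 1 1
1 0 1 1 0
1 1 1 0 1

After press 8 at (0,3):
0 0 0 0 0
1 0 1 0 0
1 1 1 0 1

Answer: 0 0 0 0 0
1 0 1 0 0
1 1 1 0 1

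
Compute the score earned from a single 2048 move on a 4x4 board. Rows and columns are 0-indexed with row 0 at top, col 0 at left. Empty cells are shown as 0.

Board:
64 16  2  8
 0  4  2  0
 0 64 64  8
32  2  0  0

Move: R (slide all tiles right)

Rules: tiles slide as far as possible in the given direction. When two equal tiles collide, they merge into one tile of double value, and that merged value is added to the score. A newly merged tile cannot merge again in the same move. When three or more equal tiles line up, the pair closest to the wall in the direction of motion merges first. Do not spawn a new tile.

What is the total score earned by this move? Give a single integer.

Slide right:
row 0: [64, 16, 2, 8] -> [64, 16, 2, 8]  score +0 (running 0)
row 1: [0, 4, 2, 0] -> [0, 0, 4, 2]  score +0 (running 0)
row 2: [0, 64, 64, 8] -> [0, 0, 128, 8]  score +128 (running 128)
row 3: [32, 2, 0, 0] -> [0, 0, 32, 2]  score +0 (running 128)
Board after move:
 64  16   2   8
  0   0   4   2
  0   0 128   8
  0   0  32   2

Answer: 128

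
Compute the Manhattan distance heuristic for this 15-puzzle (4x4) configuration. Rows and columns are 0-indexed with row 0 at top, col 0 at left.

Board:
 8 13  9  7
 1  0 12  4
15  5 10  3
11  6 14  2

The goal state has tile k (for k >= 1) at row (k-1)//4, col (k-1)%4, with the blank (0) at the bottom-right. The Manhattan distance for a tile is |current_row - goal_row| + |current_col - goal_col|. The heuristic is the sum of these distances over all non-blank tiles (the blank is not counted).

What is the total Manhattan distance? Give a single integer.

Tile 8: (0,0)->(1,3) = 4
Tile 13: (0,1)->(3,0) = 4
Tile 9: (0,2)->(2,0) = 4
Tile 7: (0,3)->(1,2) = 2
Tile 1: (1,0)->(0,0) = 1
Tile 12: (1,2)->(2,3) = 2
Tile 4: (1,3)->(0,3) = 1
Tile 15: (2,0)->(3,2) = 3
Tile 5: (2,1)->(1,0) = 2
Tile 10: (2,2)->(2,1) = 1
Tile 3: (2,3)->(0,2) = 3
Tile 11: (3,0)->(2,2) = 3
Tile 6: (3,1)->(1,1) = 2
Tile 14: (3,2)->(3,1) = 1
Tile 2: (3,3)->(0,1) = 5
Sum: 4 + 4 + 4 + 2 + 1 + 2 + 1 + 3 + 2 + 1 + 3 + 3 + 2 + 1 + 5 = 38

Answer: 38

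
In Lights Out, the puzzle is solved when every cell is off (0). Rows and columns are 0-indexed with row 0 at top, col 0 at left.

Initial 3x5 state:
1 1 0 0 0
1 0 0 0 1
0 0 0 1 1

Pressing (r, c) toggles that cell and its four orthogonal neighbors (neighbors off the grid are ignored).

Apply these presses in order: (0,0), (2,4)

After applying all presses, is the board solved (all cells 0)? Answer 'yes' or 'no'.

Answer: yes

Derivation:
After press 1 at (0,0):
0 0 0 0 0
0 0 0 0 1
0 0 0 1 1

After press 2 at (2,4):
0 0 0 0 0
0 0 0 0 0
0 0 0 0 0

Lights still on: 0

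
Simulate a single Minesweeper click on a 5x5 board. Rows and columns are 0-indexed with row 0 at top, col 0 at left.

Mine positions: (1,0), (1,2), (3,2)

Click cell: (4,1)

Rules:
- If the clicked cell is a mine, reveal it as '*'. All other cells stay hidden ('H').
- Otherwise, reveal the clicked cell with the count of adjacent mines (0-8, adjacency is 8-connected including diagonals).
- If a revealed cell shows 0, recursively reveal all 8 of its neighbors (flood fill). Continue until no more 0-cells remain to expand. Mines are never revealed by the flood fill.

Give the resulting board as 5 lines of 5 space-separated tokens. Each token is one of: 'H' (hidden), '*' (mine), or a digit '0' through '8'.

H H H H H
H H H H H
H H H H H
H H H H H
H 1 H H H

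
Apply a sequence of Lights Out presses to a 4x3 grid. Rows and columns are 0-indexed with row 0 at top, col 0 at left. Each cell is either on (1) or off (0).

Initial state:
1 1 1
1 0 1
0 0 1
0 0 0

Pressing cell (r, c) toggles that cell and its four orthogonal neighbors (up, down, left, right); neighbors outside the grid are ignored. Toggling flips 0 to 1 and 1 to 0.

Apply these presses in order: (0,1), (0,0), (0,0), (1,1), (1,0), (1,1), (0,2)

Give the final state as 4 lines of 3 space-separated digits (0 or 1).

Answer: 1 1 1
0 0 0
1 0 1
0 0 0

Derivation:
After press 1 at (0,1):
0 0 0
1 1 1
0 0 1
0 0 0

After press 2 at (0,0):
1 1 0
0 1 1
0 0 1
0 0 0

After press 3 at (0,0):
0 0 0
1 1 1
0 0 1
0 0 0

After press 4 at (1,1):
0 1 0
0 0 0
0 1 1
0 0 0

After press 5 at (1,0):
1 1 0
1 1 0
1 1 1
0 0 0

After press 6 at (1,1):
1 0 0
0 0 1
1 0 1
0 0 0

After press 7 at (0,2):
1 1 1
0 0 0
1 0 1
0 0 0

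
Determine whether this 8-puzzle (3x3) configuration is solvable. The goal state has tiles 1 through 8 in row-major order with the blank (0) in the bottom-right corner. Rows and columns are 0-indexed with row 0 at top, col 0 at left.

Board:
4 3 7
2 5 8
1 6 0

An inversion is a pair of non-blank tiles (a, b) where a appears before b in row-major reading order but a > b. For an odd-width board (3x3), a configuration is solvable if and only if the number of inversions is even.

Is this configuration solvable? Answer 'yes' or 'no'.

Answer: no

Derivation:
Inversions (pairs i<j in row-major order where tile[i] > tile[j] > 0): 13
13 is odd, so the puzzle is not solvable.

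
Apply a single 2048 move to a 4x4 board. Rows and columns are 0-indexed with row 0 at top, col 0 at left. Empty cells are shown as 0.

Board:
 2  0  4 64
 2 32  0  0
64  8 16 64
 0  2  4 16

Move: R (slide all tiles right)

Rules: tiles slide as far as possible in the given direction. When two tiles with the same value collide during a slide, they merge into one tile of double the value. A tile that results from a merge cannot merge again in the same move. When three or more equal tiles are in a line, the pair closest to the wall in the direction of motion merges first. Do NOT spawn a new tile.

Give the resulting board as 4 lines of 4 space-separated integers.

Slide right:
row 0: [2, 0, 4, 64] -> [0, 2, 4, 64]
row 1: [2, 32, 0, 0] -> [0, 0, 2, 32]
row 2: [64, 8, 16, 64] -> [64, 8, 16, 64]
row 3: [0, 2, 4, 16] -> [0, 2, 4, 16]

Answer:  0  2  4 64
 0  0  2 32
64  8 16 64
 0  2  4 16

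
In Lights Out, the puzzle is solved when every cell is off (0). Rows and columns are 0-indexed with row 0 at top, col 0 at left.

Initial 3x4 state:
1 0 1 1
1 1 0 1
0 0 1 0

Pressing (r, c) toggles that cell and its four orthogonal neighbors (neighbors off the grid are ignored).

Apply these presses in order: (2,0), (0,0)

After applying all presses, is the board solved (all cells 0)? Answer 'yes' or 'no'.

Answer: no

Derivation:
After press 1 at (2,0):
1 0 1 1
0 1 0 1
1 1 1 0

After press 2 at (0,0):
0 1 1 1
1 1 0 1
1 1 1 0

Lights still on: 9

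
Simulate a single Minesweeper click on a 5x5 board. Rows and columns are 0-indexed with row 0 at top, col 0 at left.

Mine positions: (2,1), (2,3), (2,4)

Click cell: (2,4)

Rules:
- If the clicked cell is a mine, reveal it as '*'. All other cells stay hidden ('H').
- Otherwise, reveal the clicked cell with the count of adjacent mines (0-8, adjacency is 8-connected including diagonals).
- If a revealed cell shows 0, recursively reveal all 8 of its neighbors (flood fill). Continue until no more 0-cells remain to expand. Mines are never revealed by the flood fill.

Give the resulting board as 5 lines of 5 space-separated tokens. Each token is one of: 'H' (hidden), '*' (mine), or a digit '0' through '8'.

H H H H H
H H H H H
H H H H *
H H H H H
H H H H H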